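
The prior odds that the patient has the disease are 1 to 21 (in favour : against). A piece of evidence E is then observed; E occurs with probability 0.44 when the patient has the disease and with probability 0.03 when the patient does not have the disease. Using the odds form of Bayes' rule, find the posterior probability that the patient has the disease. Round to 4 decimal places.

Prior odds = 1/21 = 0.047619.
Likelihood ratio for E = 0.44/0.03 = 14.667.
Posterior odds = prior odds × LR = 0.69841.
Posterior probability = odds/(1+odds) = 0.69841/1.6984 = 0.4112.

Posterior probability ≈ 0.4112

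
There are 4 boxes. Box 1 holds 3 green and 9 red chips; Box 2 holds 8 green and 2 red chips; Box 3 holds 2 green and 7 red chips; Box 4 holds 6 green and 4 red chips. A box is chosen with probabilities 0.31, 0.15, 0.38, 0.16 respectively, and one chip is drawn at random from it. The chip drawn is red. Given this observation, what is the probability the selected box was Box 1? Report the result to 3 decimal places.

Posterior probability ≈ 0.374

P(red|Box 1) = 0.75; P(red|Box 2) = 0.2; P(red|Box 3) = 0.7778; P(red|Box 4) = 0.4.
Prior × likelihood for each source: 0.31·0.75=0.2325, 0.15·0.2=0.03000, 0.38·0.7778=0.2956, 0.16·0.4=0.06400. Summing gives P(red) = 0.62206.
P(Box 1 | red) = 0.2325 / 0.62206 = 0.374.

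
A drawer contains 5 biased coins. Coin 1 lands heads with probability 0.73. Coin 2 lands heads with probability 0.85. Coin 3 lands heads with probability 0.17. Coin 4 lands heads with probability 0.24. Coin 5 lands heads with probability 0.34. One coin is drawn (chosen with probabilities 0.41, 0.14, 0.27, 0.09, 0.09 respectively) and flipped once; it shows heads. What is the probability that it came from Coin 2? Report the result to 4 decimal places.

Tabulate prior·likelihood by source: [1] prior 0.41, lik 0.73, product 0.2993; [2] prior 0.14, lik 0.85, product 0.1190; [3] prior 0.27, lik 0.17, product 0.04590; [4] prior 0.09, lik 0.24, product 0.02160; [5] prior 0.09, lik 0.34, product 0.03060.
Normalizing constant = 0.51640; the posterior for Coin 2 is its product over the sum, 0.1190/0.51640 = 0.2304.

Posterior probability ≈ 0.2304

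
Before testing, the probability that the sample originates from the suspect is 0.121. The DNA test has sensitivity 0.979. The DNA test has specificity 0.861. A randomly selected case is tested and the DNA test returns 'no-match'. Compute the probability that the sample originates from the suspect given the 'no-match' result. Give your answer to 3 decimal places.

P(H | E) ≈ 0.003

Let H be the event that the sample originates from the suspect. P(H) = 0.121, so P(¬H) = 0.879. With E the 'no-match' result, P(E|H) = 0.021 and P(E|¬H) = 0.861.
P(E) = 0.021·0.121 + 0.861·0.879 = 0.0025410 + 0.75682 = 0.75936.
By Bayes' theorem, P(H|E) = 0.0025410 / 0.75936 = 0.003.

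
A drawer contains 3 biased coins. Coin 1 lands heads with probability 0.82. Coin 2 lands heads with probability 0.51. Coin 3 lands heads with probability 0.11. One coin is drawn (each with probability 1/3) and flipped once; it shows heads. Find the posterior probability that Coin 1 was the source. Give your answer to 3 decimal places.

Posterior probability ≈ 0.569

P(heads|C1) = 0.82; P(heads|C2) = 0.51; P(heads|C3) = 0.11.
Prior × likelihood for each source: 0.333333·0.82=0.2733, 0.333333·0.51=0.1700, 0.333333·0.11=0.03667. Summing gives P(heads) = 0.48000.
P(Coin 1 | heads) = 0.2733 / 0.48000 = 0.569.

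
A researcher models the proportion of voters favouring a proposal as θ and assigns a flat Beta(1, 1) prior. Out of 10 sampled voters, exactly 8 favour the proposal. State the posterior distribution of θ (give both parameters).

The binomial likelihood is conjugate to the Beta prior: with 8 successes and 2 failures, the posterior is Beta(1+8, 1+2) = Beta(9, 3).

Posterior: Beta(9, 3)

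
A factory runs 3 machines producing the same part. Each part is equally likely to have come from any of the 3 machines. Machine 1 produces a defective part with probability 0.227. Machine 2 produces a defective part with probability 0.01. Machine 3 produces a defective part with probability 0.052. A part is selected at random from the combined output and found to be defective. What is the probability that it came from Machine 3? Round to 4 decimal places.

Posterior probability ≈ 0.1799

Tabulate prior·likelihood by source: [1] prior 0.333333, lik 0.227, product 0.07567; [2] prior 0.333333, lik 0.01, product 0.003333; [3] prior 0.333333, lik 0.052, product 0.01733.
Normalizing constant = 0.096333; the posterior for Machine 3 is its product over the sum, 0.01733/0.096333 = 0.1799.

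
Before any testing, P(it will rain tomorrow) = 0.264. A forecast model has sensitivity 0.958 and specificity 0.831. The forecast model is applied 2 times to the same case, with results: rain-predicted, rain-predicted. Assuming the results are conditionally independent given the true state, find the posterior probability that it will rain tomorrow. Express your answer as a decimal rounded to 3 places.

Posterior P(H) ≈ 0.920

With H the event that it will rain tomorrow, the joint likelihood of the observed sequence is P(data|H) = 0.958·0.958 = 0.91776 and P(data|¬H) = 0.169·0.169 = 0.028561.
Bayes: P(H|data) = 0.264·0.91776 / (0.264·0.91776 + 0.736·0.028561) = 0.24229/0.26331 = 0.9202.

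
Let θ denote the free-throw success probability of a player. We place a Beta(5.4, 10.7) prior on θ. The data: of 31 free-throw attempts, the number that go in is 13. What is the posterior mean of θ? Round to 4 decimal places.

The binomial likelihood is conjugate to the Beta prior: with 13 successes and 18 failures, the posterior is Beta(5.4+13, 10.7+18) = Beta(18.4, 28.7).
E[θ | data] = 18.4/(18.4+28.7) = 0.3907.

Posterior mean ≈ 0.3907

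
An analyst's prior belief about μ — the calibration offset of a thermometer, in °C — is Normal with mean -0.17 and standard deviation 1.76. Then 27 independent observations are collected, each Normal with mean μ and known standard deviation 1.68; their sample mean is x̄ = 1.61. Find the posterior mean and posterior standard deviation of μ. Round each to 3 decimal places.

Posterior mean ≈ 1.552; posterior SD ≈ 0.318

With known σ, the Normal prior is conjugate. Weight on the data is w = (n/σ²)/(n/σ² + 1/τ₀²) = 9.56633/(9.56633+0.322831) = 0.96736.
Posterior mean = w·x̄ + (1−w)·μ₀ = 0.96736·1.61 + 0.032645·-0.17 = 1.552. Posterior variance = 1/(9.56633+0.322831) = 0.101121, so SD = 0.318.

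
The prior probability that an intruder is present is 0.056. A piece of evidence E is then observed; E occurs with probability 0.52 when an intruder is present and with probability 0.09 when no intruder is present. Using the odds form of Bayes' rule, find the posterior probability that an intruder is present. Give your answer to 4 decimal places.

Posterior probability ≈ 0.2553

Prior odds = 0.056/(1−0.056) = 0.059322. In log-odds, ln(0.059322) = -2.8248.
Add log likelihood ratio: ln(5.7778) = 1.7540.
Posterior log-odds = -1.0708, so posterior odds = exp(-1.0708) = 0.34275. Converting, P(H|E) = 0.34275/1.3427 = 0.2553.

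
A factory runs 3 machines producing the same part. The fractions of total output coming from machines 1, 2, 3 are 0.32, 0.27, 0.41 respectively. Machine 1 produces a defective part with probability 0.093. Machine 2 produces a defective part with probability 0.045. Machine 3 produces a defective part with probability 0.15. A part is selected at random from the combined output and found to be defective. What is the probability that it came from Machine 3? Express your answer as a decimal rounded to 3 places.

P(defective|M1) = 0.093; P(defective|M2) = 0.045; P(defective|M3) = 0.15.
Prior × likelihood for each source: 0.32·0.093=0.02976, 0.27·0.045=0.01215, 0.41·0.15=0.06150. Summing gives P(defective) = 0.10341.
P(Machine 3 | defective) = 0.06150 / 0.10341 = 0.595.

Posterior probability ≈ 0.595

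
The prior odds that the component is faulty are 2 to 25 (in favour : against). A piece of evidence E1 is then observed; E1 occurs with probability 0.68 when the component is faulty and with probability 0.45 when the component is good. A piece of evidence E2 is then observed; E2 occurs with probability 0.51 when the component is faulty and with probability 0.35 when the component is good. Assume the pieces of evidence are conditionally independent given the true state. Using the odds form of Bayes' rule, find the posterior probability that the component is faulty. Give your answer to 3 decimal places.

Prior odds = 2/25 = 0.080000.
Likelihood ratio for E1 = 0.68/0.45 = 1.5111.
Likelihood ratio for E2 = 0.51/0.35 = 1.4571.
Posterior odds = prior odds × LR₁ × LR₂ = 0.17615.
Posterior probability = odds/(1+odds) = 0.17615/1.1762 = 0.150.

Posterior probability ≈ 0.150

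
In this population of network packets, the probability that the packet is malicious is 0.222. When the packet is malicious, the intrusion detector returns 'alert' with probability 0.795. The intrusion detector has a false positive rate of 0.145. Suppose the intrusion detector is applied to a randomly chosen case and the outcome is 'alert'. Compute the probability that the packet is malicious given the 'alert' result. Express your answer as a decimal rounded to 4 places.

Write H for 'the packet is malicious'. Prior odds H:¬H = 0.222/0.778 = 0.28535. For the 'alert' outcome, the likelihood ratio is 0.795/0.145 = 5.4828.
Posterior odds = 0.28535 × 5.4828 = 1.5645, so P(H|E) = 1.5645/(1+1.5645) = 0.6101.

P(H | E) ≈ 0.6101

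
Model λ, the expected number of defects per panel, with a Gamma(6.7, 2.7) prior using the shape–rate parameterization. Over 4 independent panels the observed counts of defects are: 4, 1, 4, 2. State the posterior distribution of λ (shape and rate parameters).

The Poisson likelihood adds the total count to the shape and the number of exposure periods to the rate. Here ∑xᵢ = 11 and n = 4, so shape 6.7→17.7 and rate 2.7→6.7.

Posterior: Gamma(shape=17.7, rate=6.7)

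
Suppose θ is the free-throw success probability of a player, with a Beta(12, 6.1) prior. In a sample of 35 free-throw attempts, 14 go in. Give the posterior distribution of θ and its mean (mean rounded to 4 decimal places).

The binomial likelihood is conjugate to the Beta prior: with 14 successes and 21 failures, the posterior is Beta(12+14, 6.1+21) = Beta(26, 27.1).
Posterior mean = α/(α+β) = 26/53.1 = 0.4896.

Posterior: Beta(26, 27.1); mean ≈ 0.4896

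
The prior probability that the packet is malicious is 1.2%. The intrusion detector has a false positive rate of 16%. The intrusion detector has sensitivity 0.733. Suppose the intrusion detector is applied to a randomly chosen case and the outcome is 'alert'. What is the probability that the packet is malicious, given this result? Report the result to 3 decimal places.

P(H | E) ≈ 0.053

Let H be the event that the packet is malicious. P(H) = 0.012, so P(¬H) = 0.988. With E the 'alert' result, P(E|H) = 0.733 and P(E|¬H) = 0.16.
P(E) = 0.733·0.012 + 0.16·0.988 = 0.0087960 + 0.15808 = 0.16688.
By Bayes' theorem, P(H|E) = 0.0087960 / 0.16688 = 0.053.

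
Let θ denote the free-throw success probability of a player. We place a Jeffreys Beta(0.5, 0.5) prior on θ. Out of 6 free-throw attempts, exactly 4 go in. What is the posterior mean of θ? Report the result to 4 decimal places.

Posterior mean ≈ 0.6429

The binomial likelihood is conjugate to the Beta prior: with 4 successes and 2 failures, the posterior is Beta(0.5+4, 0.5+2) = Beta(4.5, 2.5).
Posterior mean = α/(α+β) = 4.5/7 = 0.6429.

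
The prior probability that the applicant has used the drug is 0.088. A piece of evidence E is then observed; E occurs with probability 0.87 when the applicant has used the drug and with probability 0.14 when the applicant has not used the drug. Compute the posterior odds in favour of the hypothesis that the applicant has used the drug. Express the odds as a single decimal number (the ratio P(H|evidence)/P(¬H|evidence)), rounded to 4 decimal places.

Posterior odds ≈ 0.5996

Prior odds = 0.088/(1−0.088) = 0.096491. In log-odds, ln(0.096491) = -2.3383.
Add log likelihood ratio: ln(6.2143) = 1.8269.
Posterior log-odds = -0.51145, so posterior odds = exp(-0.51145) = 0.59962.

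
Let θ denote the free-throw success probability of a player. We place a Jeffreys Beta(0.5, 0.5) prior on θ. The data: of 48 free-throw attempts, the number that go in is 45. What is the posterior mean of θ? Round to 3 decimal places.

Posterior mean ≈ 0.929

The binomial likelihood is conjugate to the Beta prior: with 45 successes and 3 failures, the posterior is Beta(0.5+45, 0.5+3) = Beta(45.5, 3.5).
Posterior mean = α/(α+β) = 45.5/49 = 0.929.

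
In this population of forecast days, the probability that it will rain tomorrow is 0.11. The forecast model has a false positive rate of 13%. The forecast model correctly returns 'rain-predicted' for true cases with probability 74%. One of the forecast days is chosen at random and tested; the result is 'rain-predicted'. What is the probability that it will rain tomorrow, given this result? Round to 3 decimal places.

Write H for 'it will rain tomorrow'. Prior odds H:¬H = 0.11/0.89 = 0.12360. For the 'rain-predicted' outcome, the likelihood ratio is 0.74/0.13 = 5.6923.
Posterior odds = 0.12360 × 5.6923 = 0.70354, so P(H|E) = 0.70354/(1+0.70354) = 0.413.

P(H | E) ≈ 0.413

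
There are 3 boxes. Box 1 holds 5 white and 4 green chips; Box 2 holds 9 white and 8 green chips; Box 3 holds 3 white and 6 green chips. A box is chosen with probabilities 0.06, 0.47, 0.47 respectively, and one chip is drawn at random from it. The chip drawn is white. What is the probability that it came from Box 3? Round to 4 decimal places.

Posterior probability ≈ 0.3570

Tabulate prior·likelihood by source: [1] prior 0.06, lik 0.5556, product 0.03333; [2] prior 0.47, lik 0.5294, product 0.2488; [3] prior 0.47, lik 0.3333, product 0.1567.
Normalizing constant = 0.43882; the posterior for Box 3 is its product over the sum, 0.1567/0.43882 = 0.3570.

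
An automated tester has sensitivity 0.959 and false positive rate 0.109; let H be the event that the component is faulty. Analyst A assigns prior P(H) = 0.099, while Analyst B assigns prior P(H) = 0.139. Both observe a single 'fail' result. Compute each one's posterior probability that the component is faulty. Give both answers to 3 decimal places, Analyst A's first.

Analyst A: 0.492; Analyst B: 0.587

P('+'|H) = 0.959, P('+'|¬H) = 0.109.
Analyst A: numerator 0.959·0.099 = 0.094941; evidence = 0.094941+0.109·0.901 = 0.19315; posterior = 0.492.
Analyst B: numerator 0.959·0.139 = 0.13330; evidence = 0.13330+0.109·0.861 = 0.22715; posterior = 0.587.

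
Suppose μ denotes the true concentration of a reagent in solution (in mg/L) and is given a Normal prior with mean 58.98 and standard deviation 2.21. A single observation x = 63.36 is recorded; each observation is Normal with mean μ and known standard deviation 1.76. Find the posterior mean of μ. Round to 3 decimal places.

With known σ, the Normal prior is conjugate. Weight on the data is w = (n/σ²)/(n/σ² + 1/τ₀²) = 0.322831/(0.322831+0.204746) = 0.61191.
Posterior mean = w·x̄ + (1−w)·μ₀ = 0.61191·63.36 + 0.38809·58.98 = 61.660.

Posterior mean ≈ 61.660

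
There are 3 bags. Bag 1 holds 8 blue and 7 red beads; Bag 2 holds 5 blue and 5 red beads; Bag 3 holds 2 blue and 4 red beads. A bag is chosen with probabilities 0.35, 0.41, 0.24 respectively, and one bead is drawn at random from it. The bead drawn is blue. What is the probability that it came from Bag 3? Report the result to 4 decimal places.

P(blue|Bag 1) = 0.5333; P(blue|Bag 2) = 0.5; P(blue|Bag 3) = 0.3333.
Prior × likelihood for each source: 0.35·0.5333=0.1867, 0.41·0.5=0.2050, 0.24·0.3333=0.08000. Summing gives P(blue) = 0.47167.
P(Bag 3 | blue) = 0.08000 / 0.47167 = 0.1696.

Posterior probability ≈ 0.1696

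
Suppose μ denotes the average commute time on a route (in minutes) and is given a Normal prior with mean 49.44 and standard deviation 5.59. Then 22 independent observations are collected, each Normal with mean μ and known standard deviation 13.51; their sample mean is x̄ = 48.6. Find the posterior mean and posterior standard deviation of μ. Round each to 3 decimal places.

Prior precision 1/τ₀² = 1/5.59² = 0.0320019; data precision n/σ² = 22/13.51² = 0.120535.
Posterior precision = 0.0320019 + 0.120535 = 0.152537, giving posterior SD = 1/√0.152537 = 2.560.
Posterior mean = (0.0320019·49.44 + 0.120535·48.6) / 0.152537 = 48.776.

Posterior mean ≈ 48.776; posterior SD ≈ 2.560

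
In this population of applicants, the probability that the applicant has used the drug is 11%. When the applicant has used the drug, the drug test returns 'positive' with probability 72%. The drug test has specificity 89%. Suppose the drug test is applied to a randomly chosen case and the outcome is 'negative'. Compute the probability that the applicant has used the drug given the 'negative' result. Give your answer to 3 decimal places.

Write H for 'the applicant has used the drug'. Prior odds H:¬H = 0.11/0.89 = 0.12360. For the 'negative' outcome, the likelihood ratio is 0.28/0.89 = 0.31461.
Posterior odds = 0.12360 × 0.31461 = 0.038884, so P(H|E) = 0.038884/(1+0.038884) = 0.037.

P(H | E) ≈ 0.037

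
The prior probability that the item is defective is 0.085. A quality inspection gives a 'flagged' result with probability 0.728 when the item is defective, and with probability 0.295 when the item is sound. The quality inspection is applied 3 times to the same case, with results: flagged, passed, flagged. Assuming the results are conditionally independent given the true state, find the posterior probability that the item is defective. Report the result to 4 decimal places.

Posterior P(H) ≈ 0.1792

Let H be the event that the item is defective; start with P(H) = 0.085. P('flagged'|H) = 0.728, P('flagged'|¬H) = 0.295.
Update on result 1 ('flagged'): P(H) ← 0.728·0.0850 / (0.728·0.0850 + 0.295·0.9150) = 0.061880/0.33180 = 0.1865.
Update on result 2 ('passed'): P(H) ← 0.272·0.1865 / (0.272·0.1865 + 0.705·0.8135) = 0.050727/0.62425 = 0.0813.
Update on result 3 ('flagged'): P(H) ← 0.728·0.0813 / (0.728·0.0813 + 0.295·0.9187) = 0.059158/0.33019 = 0.1792.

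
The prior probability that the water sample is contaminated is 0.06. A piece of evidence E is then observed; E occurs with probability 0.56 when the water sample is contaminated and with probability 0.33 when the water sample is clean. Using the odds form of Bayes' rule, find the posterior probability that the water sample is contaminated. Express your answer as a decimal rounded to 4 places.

Posterior probability ≈ 0.0977

Prior odds = 0.06/(1−0.06) = 0.063830. In log-odds, ln(0.063830) = -2.7515.
Add log likelihood ratio: ln(1.6970) = 0.52884.
Posterior log-odds = -2.2227, so posterior odds = exp(-2.2227) = 0.10832. Converting, P(H|E) = 0.10832/1.1083 = 0.0977.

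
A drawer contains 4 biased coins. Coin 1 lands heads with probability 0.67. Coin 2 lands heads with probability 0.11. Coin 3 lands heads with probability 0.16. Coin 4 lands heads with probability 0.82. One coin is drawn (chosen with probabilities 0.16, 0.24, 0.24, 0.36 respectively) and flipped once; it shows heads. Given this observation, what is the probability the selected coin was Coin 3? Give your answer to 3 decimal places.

Posterior probability ≈ 0.082

P(heads|C1) = 0.67; P(heads|C2) = 0.11; P(heads|C3) = 0.16; P(heads|C4) = 0.82.
Prior × likelihood for each source: 0.16·0.67=0.1072, 0.24·0.11=0.02640, 0.24·0.16=0.03840, 0.36·0.82=0.2952. Summing gives P(heads) = 0.46720.
P(Coin 3 | heads) = 0.03840 / 0.46720 = 0.082.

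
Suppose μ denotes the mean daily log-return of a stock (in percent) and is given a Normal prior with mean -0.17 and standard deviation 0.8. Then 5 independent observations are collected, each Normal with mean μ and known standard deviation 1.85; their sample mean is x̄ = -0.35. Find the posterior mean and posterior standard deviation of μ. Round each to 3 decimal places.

Prior precision 1/τ₀² = 1/0.8² = 1.56250; data precision n/σ² = 5/1.85² = 1.46092.
Posterior precision = 1.56250 + 1.46092 = 3.02342, giving posterior SD = 1/√3.02342 = 0.575.
Posterior mean = (1.56250·-0.17 + 1.46092·-0.35) / 3.02342 = -0.257.

Posterior mean ≈ -0.257; posterior SD ≈ 0.575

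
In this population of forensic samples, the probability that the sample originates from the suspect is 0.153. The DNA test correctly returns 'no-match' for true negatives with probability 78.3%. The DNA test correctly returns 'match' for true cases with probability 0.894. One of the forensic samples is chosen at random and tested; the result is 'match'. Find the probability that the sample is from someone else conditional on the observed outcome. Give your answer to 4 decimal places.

Write H for 'the sample originates from the suspect'. Prior odds H:¬H = 0.153/0.847 = 0.18064. For the 'match' outcome, the likelihood ratio is 0.894/0.217 = 4.1198.
Posterior odds = 0.18064 × 4.1198 = 0.74419, so P(H|E) = 0.74419/(1+0.74419) = 0.4267. Then P(¬H|E) = 1 − 0.4267 = 0.5733.

P(¬H | E) ≈ 0.5733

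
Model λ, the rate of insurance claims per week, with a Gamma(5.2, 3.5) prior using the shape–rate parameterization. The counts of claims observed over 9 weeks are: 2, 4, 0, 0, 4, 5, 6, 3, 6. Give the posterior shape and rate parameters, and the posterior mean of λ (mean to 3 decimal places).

Total count ∑xᵢ = 30 over n = 9 weeks.
Gamma is conjugate to the Poisson likelihood: posterior is Gamma(shape = 5.2+30 = 35.2, rate = 3.5+9 = 12.5).
Posterior mean = shape/rate = 35.2/12.5 = 2.816.

Posterior: Gamma(shape=35.2, rate=12.5); mean ≈ 2.816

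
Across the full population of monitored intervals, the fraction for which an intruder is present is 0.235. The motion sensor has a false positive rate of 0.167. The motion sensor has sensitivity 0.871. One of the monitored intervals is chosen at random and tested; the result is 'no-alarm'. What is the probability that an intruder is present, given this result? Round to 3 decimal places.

Write H for 'an intruder is present'. Prior odds H:¬H = 0.235/0.765 = 0.30719. For the 'no-alarm' outcome, the likelihood ratio is 0.129/0.833 = 0.15486.
Posterior odds = 0.30719 × 0.15486 = 0.047572, so P(H|E) = 0.047572/(1+0.047572) = 0.045.

P(H | E) ≈ 0.045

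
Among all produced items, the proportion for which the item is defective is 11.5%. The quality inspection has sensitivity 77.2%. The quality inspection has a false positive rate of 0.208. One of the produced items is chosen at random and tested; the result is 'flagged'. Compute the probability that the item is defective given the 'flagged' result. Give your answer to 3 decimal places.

Let H be the event that the item is defective. P(H) = 0.115, so P(¬H) = 0.885. With E the 'flagged' result, P(E|H) = 0.772 and P(E|¬H) = 0.208.
P(E) = 0.772·0.115 + 0.208·0.885 = 0.088780 + 0.18408 = 0.27286.
By Bayes' theorem, P(H|E) = 0.088780 / 0.27286 = 0.325.

P(H | E) ≈ 0.325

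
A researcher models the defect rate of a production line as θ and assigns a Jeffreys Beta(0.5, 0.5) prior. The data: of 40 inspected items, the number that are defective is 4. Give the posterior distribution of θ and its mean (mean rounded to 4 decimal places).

Observing 4 successes and 36 failures updates Beta(0.5, 0.5) by adding the success and failure counts to the two shape parameters: α = 0.5+4 = 4.5, β = 0.5+36 = 36.5.
Posterior mean = α/(α+β) = 4.5/41 = 0.1098.

Posterior: Beta(4.5, 36.5); mean ≈ 0.1098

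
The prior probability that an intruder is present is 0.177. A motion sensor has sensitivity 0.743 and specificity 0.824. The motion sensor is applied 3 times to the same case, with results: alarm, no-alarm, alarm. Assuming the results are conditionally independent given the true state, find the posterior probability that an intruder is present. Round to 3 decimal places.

Posterior P(H) ≈ 0.545

Let H be the event that an intruder is present; start with P(H) = 0.177. P('alarm'|H) = 0.743, P('alarm'|¬H) = 0.176.
Update on result 1 ('alarm'): P(H) ← 0.743·0.1770 / (0.743·0.1770 + 0.176·0.8230) = 0.13151/0.27636 = 0.4759.
Update on result 2 ('no-alarm'): P(H) ← 0.257·0.4759 / (0.257·0.4759 + 0.824·0.5241) = 0.12230/0.55418 = 0.2207.
Update on result 3 ('alarm'): P(H) ← 0.743·0.2207 / (0.743·0.2207 + 0.176·0.7793) = 0.16397/0.30113 = 0.5445.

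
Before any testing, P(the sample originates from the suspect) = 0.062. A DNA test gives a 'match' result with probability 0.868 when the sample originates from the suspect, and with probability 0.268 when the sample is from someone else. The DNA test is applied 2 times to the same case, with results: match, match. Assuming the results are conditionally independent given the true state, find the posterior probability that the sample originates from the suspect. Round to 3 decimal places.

Posterior P(H) ≈ 0.409

With H the event that the sample originates from the suspect, the joint likelihood of the observed sequence is P(data|H) = 0.868·0.868 = 0.75342 and P(data|¬H) = 0.268·0.268 = 0.071824.
Bayes: P(H|data) = 0.062·0.75342 / (0.062·0.75342 + 0.938·0.071824) = 0.046712/0.11408 = 0.4095.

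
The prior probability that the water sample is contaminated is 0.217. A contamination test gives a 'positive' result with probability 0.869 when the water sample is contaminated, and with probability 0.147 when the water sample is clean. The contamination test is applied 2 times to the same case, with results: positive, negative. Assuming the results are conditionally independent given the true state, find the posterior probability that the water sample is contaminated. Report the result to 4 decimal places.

With H the event that the water sample is contaminated, the joint likelihood of the observed sequence is P(data|H) = 0.869·0.131 = 0.11384 and P(data|¬H) = 0.147·0.853 = 0.12539.
Bayes: P(H|data) = 0.217·0.11384 / (0.217·0.11384 + 0.783·0.12539) = 0.024703/0.12288 = 0.2010.

Posterior P(H) ≈ 0.2010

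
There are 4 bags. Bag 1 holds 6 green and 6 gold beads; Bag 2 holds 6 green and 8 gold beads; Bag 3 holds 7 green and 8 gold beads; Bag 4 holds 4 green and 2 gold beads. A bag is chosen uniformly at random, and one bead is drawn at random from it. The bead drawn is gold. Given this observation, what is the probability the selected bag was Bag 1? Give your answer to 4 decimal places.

P(gold|Bag 1) = 0.5; P(gold|Bag 2) = 0.5714; P(gold|Bag 3) = 0.5333; P(gold|Bag 4) = 0.3333.
Prior × likelihood for each source: 0.25·0.5=0.1250, 0.25·0.5714=0.1429, 0.25·0.5333=0.1333, 0.25·0.3333=0.08333. Summing gives P(gold) = 0.48452.
P(Bag 1 | gold) = 0.1250 / 0.48452 = 0.2580.

Posterior probability ≈ 0.2580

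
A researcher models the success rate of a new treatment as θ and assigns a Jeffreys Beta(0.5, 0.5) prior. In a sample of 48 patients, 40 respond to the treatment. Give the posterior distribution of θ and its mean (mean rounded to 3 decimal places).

Posterior: Beta(40.5, 8.5); mean ≈ 0.827

The binomial likelihood is conjugate to the Beta prior: with 40 successes and 8 failures, the posterior is Beta(0.5+40, 0.5+8) = Beta(40.5, 8.5).
E[θ | data] = 40.5/(40.5+8.5) = 0.827.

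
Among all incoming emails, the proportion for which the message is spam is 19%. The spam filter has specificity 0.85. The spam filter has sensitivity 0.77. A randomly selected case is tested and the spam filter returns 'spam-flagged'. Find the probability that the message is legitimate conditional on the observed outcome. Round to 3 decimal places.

Let H be the event that the message is spam. P(H) = 0.19, so P(¬H) = 0.81. With E the 'spam-flagged' result, P(E|H) = 0.77 and P(E|¬H) = 0.15.
P(E) = 0.77·0.19 + 0.15·0.81 = 0.14630 + 0.12150 = 0.26780.
By Bayes' theorem, P(H|E) = 0.14630 / 0.26780 = 0.546. Hence P(¬H|E) = 1 − 0.546 = 0.454.

P(¬H | E) ≈ 0.454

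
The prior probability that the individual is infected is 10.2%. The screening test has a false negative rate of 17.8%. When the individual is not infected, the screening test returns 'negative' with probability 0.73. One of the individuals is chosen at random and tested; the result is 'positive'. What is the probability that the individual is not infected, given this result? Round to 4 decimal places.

Let H be the event that the individual is infected. P(H) = 0.102, so P(¬H) = 0.898. With E the 'positive' result, P(E|H) = 0.822 and P(E|¬H) = 0.27.
P(E) = 0.822·0.102 + 0.27·0.898 = 0.083844 + 0.24246 = 0.32630.
By Bayes' theorem, P(H|E) = 0.083844 / 0.32630 = 0.2570. Hence P(¬H|E) = 1 − 0.2570 = 0.7430.

P(¬H | E) ≈ 0.7430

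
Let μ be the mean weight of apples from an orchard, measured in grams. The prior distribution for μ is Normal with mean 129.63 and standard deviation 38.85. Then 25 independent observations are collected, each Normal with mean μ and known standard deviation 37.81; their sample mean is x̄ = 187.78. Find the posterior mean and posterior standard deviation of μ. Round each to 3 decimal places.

Prior precision 1/τ₀² = 1/38.85² = 0.00066255; data precision n/σ² = 25/37.81² = 0.0174875.
Posterior precision = 0.00066255 + 0.0174875 = 0.0181500, giving posterior SD = 1/√0.0181500 = 7.423.
Posterior mean = (0.00066255·129.63 + 0.0174875·187.78) / 0.0181500 = 185.657.

Posterior mean ≈ 185.657; posterior SD ≈ 7.423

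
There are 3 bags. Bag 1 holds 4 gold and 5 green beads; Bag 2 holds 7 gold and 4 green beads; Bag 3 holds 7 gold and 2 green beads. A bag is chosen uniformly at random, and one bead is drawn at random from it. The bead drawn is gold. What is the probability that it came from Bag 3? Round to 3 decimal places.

P(gold|Bag 1) = 0.4444; P(gold|Bag 2) = 0.6364; P(gold|Bag 3) = 0.7778.
Prior × likelihood for each source: 0.333333·0.4444=0.1481, 0.333333·0.6364=0.2121, 0.333333·0.7778=0.2593. Summing gives P(gold) = 0.61953.
P(Bag 3 | gold) = 0.2593 / 0.61953 = 0.418.

Posterior probability ≈ 0.418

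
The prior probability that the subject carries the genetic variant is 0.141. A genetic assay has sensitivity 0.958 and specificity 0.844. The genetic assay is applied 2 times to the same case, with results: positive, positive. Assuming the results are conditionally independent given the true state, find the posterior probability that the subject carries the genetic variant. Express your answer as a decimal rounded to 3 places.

With H the event that the subject carries the genetic variant, the joint likelihood of the observed sequence is P(data|H) = 0.958·0.958 = 0.91776 and P(data|¬H) = 0.156·0.156 = 0.024336.
Bayes: P(H|data) = 0.141·0.91776 / (0.141·0.91776 + 0.859·0.024336) = 0.12940/0.15031 = 0.8609.

Posterior P(H) ≈ 0.861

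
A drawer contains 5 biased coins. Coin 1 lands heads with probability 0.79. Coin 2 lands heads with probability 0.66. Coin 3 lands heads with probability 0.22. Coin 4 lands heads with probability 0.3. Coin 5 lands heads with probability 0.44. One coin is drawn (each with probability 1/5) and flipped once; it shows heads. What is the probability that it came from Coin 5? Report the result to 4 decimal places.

Tabulate prior·likelihood by source: [1] prior 0.2, lik 0.79, product 0.1580; [2] prior 0.2, lik 0.66, product 0.1320; [3] prior 0.2, lik 0.22, product 0.04400; [4] prior 0.2, lik 0.3, product 0.06000; [5] prior 0.2, lik 0.44, product 0.08800.
Normalizing constant = 0.48200; the posterior for Coin 5 is its product over the sum, 0.08800/0.48200 = 0.1826.

Posterior probability ≈ 0.1826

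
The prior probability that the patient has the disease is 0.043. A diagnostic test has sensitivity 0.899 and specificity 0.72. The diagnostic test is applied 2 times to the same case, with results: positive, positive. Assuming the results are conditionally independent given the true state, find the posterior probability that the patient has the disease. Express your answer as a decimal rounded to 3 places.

Posterior P(H) ≈ 0.317

Let H be the event that the patient has the disease; start with P(H) = 0.043. P('positive'|H) = 0.899, P('positive'|¬H) = 0.28.
Update on result 1 ('positive'): P(H) ← 0.899·0.0430 / (0.899·0.0430 + 0.28·0.9570) = 0.038657/0.30662 = 0.1261.
Update on result 2 ('positive'): P(H) ← 0.899·0.1261 / (0.899·0.1261 + 0.28·0.8739) = 0.11334/0.35804 = 0.3166.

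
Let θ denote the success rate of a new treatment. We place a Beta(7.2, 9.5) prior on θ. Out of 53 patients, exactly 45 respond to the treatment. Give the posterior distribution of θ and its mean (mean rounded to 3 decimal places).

Posterior: Beta(52.2, 17.5); mean ≈ 0.749

The binomial likelihood is conjugate to the Beta prior: with 45 successes and 8 failures, the posterior is Beta(7.2+45, 9.5+8) = Beta(52.2, 17.5).
Posterior mean = α/(α+β) = 52.2/69.7 = 0.749.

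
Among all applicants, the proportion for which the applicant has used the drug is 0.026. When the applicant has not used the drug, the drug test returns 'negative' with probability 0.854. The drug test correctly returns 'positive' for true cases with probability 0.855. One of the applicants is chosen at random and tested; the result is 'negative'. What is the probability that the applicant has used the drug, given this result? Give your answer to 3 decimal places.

Let H be the event that the applicant has used the drug. P(H) = 0.026, so P(¬H) = 0.974. With E the 'negative' result, P(E|H) = 0.145 and P(E|¬H) = 0.854.
P(E) = 0.145·0.026 + 0.854·0.974 = 0.0037700 + 0.83180 = 0.83557.
By Bayes' theorem, P(H|E) = 0.0037700 / 0.83557 = 0.005.

P(H | E) ≈ 0.005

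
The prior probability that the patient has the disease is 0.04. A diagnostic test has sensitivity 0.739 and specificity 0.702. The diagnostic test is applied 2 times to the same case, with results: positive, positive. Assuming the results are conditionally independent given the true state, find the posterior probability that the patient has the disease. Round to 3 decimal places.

With H the event that the patient has the disease, the joint likelihood of the observed sequence is P(data|H) = 0.739·0.739 = 0.54612 and P(data|¬H) = 0.298·0.298 = 0.088804.
Bayes: P(H|data) = 0.04·0.54612 / (0.04·0.54612 + 0.96·0.088804) = 0.021845/0.10710 = 0.2040.

Posterior P(H) ≈ 0.204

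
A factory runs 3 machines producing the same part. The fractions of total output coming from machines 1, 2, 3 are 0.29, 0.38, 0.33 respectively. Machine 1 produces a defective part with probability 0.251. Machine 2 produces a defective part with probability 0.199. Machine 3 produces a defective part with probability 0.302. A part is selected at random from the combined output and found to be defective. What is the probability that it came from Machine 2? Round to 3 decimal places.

P(defective|M1) = 0.251; P(defective|M2) = 0.199; P(defective|M3) = 0.302.
Prior × likelihood for each source: 0.29·0.251=0.07279, 0.38·0.199=0.07562, 0.33·0.302=0.09966. Summing gives P(defective) = 0.24807.
P(Machine 2 | defective) = 0.07562 / 0.24807 = 0.305.

Posterior probability ≈ 0.305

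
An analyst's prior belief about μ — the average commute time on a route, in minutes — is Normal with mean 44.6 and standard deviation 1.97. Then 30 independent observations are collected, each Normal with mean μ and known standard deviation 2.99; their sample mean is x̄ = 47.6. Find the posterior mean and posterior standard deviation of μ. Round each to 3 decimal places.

With known σ, the Normal prior is conjugate. Weight on the data is w = (n/σ²)/(n/σ² + 1/τ₀²) = 3.35567/(3.35567+0.257672) = 0.92869.
Posterior mean = w·x̄ + (1−w)·μ₀ = 0.92869·47.6 + 0.071311·44.6 = 47.386. Posterior variance = 1/(3.35567+0.257672) = 0.276752, so SD = 0.526.

Posterior mean ≈ 47.386; posterior SD ≈ 0.526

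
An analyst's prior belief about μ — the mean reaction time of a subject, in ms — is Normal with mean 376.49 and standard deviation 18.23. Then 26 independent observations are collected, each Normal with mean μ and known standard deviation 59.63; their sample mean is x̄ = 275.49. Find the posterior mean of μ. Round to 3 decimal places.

Posterior mean ≈ 304.936

Prior precision 1/τ₀² = 1/18.23² = 0.00300903; data precision n/σ² = 26/59.63² = 0.00731213.
Posterior precision = 0.00300903 + 0.00731213 = 0.0103212.
Posterior mean = (0.00300903·376.49 + 0.00731213·275.49) / 0.0103212 = 304.936.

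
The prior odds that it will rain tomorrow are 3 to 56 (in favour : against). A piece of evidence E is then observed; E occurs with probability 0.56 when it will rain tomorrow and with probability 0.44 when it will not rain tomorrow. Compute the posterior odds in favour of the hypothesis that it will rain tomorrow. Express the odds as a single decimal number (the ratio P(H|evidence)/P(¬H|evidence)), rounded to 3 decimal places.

Posterior odds ≈ 0.068

Prior odds = 3/56 = 0.053571. In log-odds, ln(0.053571) = -2.9267.
Add log likelihood ratio: ln(1.2727) = 0.24116.
Posterior log-odds = -2.6856, so posterior odds = exp(-2.6856) = 0.068182.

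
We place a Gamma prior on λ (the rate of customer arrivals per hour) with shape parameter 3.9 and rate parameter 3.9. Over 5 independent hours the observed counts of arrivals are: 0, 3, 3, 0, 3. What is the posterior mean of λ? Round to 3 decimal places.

The Poisson likelihood adds the total count to the shape and the number of exposure periods to the rate. Here ∑xᵢ = 9 and n = 5, so shape 3.9→12.9 and rate 3.9→8.9.
Posterior mean = shape/rate = 12.9/8.9 = 1.449.

Posterior mean ≈ 1.449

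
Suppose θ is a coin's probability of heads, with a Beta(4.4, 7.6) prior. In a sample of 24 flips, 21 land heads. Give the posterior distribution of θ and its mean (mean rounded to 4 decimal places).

The binomial likelihood is conjugate to the Beta prior: with 21 successes and 3 failures, the posterior is Beta(4.4+21, 7.6+3) = Beta(25.4, 10.6).
E[θ | data] = 25.4/(25.4+10.6) = 0.7056.

Posterior: Beta(25.4, 10.6); mean ≈ 0.7056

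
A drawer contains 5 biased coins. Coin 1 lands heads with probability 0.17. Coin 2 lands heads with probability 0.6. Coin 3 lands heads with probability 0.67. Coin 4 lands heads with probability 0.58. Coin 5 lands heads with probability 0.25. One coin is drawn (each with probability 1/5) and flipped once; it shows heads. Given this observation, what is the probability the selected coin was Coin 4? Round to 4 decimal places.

Posterior probability ≈ 0.2555

P(heads|C1) = 0.17; P(heads|C2) = 0.6; P(heads|C3) = 0.67; P(heads|C4) = 0.58; P(heads|C5) = 0.25.
Prior × likelihood for each source: 0.2·0.17=0.03400, 0.2·0.6=0.1200, 0.2·0.67=0.1340, 0.2·0.58=0.1160, 0.2·0.25=0.05000. Summing gives P(heads) = 0.45400.
P(Coin 4 | heads) = 0.1160 / 0.45400 = 0.2555.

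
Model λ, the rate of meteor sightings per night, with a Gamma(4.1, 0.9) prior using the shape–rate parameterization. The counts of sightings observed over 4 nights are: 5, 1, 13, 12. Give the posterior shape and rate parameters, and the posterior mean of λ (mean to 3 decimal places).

Posterior: Gamma(shape=35.1, rate=4.9); mean ≈ 7.163

The Poisson likelihood adds the total count to the shape and the number of exposure periods to the rate. Here ∑xᵢ = 31 and n = 4, so shape 4.1→35.1 and rate 0.9→4.9.
Posterior mean = shape/rate = 35.1/4.9 = 7.163.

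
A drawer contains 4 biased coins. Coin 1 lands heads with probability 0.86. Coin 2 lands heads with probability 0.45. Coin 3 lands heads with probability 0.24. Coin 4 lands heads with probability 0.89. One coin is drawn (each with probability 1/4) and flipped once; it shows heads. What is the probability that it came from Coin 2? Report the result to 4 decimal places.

P(heads|C1) = 0.86; P(heads|C2) = 0.45; P(heads|C3) = 0.24; P(heads|C4) = 0.89.
Prior × likelihood for each source: 0.25·0.86=0.2150, 0.25·0.45=0.1125, 0.25·0.24=0.06000, 0.25·0.89=0.2225. Summing gives P(heads) = 0.61000.
P(Coin 2 | heads) = 0.1125 / 0.61000 = 0.1844.

Posterior probability ≈ 0.1844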